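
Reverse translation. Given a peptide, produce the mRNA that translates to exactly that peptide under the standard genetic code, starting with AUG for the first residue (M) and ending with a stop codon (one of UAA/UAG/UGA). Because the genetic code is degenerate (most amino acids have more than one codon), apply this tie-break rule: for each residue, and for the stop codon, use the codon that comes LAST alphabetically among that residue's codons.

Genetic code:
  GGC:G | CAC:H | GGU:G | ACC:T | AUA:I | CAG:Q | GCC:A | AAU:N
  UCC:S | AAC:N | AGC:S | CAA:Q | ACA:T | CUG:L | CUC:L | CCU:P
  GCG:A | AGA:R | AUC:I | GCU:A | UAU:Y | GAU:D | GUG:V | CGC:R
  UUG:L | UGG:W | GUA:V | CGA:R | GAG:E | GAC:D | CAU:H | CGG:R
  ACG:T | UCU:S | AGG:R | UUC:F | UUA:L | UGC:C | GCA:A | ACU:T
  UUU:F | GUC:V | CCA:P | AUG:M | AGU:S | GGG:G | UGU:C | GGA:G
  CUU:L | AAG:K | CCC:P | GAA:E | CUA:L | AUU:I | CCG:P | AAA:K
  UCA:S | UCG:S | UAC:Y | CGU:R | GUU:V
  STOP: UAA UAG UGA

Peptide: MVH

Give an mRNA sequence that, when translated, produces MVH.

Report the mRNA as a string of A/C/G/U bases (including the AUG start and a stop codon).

residue 1: M -> AUG (start codon)
residue 2: V codons sorted = GUA,GUC,GUG,GUU -> pick last = GUU
residue 3: H codons sorted = CAC,CAU -> pick last = CAU
terminator: stop codons sorted = UAA,UAG,UGA -> pick last = UGA

Answer: mRNA: AUGGUUCAUUGA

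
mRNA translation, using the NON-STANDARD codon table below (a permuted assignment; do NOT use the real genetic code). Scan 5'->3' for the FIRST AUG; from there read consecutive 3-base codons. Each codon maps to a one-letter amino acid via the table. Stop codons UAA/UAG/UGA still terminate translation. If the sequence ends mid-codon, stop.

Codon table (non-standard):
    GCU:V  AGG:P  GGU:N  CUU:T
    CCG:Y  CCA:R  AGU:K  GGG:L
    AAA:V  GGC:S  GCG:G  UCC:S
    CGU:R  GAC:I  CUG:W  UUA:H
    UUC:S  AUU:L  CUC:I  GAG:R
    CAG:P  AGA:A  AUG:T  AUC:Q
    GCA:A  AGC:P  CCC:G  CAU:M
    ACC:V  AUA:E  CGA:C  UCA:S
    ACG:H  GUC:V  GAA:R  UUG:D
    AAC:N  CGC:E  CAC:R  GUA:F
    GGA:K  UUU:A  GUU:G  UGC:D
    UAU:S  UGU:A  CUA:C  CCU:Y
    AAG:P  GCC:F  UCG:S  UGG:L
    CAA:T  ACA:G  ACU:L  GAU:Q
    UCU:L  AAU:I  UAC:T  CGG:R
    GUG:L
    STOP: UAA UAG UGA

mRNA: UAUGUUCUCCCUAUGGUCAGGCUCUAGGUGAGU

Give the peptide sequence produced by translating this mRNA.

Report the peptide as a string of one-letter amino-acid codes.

start AUG at pos 1
pos 1: AUG -> T; peptide=T
pos 4: UUC -> S; peptide=TS
pos 7: UCC -> S; peptide=TSS
pos 10: CUA -> C; peptide=TSSC
pos 13: UGG -> L; peptide=TSSCL
pos 16: UCA -> S; peptide=TSSCLS
pos 19: GGC -> S; peptide=TSSCLSS
pos 22: UCU -> L; peptide=TSSCLSSL
pos 25: AGG -> P; peptide=TSSCLSSLP
pos 28: UGA -> STOP

Answer: TSSCLSSLP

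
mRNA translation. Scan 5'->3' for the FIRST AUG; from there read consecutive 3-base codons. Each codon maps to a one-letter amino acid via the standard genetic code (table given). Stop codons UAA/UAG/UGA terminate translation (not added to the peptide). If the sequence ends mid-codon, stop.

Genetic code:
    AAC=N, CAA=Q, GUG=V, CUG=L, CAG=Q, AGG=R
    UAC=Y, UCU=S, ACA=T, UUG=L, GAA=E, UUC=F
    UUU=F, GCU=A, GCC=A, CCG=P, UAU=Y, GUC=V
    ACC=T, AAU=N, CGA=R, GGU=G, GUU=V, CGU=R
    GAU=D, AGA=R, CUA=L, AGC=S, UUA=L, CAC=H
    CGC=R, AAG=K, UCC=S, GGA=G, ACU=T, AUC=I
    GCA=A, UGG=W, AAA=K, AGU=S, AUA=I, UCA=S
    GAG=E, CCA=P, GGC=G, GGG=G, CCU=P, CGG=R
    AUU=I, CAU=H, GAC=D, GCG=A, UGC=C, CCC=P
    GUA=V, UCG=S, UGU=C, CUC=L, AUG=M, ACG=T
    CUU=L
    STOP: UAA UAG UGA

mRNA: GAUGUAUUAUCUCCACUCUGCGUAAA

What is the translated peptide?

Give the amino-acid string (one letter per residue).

Answer: MYYLHSA

Derivation:
start AUG at pos 1
pos 1: AUG -> M; peptide=M
pos 4: UAU -> Y; peptide=MY
pos 7: UAU -> Y; peptide=MYY
pos 10: CUC -> L; peptide=MYYL
pos 13: CAC -> H; peptide=MYYLH
pos 16: UCU -> S; peptide=MYYLHS
pos 19: GCG -> A; peptide=MYYLHSA
pos 22: UAA -> STOP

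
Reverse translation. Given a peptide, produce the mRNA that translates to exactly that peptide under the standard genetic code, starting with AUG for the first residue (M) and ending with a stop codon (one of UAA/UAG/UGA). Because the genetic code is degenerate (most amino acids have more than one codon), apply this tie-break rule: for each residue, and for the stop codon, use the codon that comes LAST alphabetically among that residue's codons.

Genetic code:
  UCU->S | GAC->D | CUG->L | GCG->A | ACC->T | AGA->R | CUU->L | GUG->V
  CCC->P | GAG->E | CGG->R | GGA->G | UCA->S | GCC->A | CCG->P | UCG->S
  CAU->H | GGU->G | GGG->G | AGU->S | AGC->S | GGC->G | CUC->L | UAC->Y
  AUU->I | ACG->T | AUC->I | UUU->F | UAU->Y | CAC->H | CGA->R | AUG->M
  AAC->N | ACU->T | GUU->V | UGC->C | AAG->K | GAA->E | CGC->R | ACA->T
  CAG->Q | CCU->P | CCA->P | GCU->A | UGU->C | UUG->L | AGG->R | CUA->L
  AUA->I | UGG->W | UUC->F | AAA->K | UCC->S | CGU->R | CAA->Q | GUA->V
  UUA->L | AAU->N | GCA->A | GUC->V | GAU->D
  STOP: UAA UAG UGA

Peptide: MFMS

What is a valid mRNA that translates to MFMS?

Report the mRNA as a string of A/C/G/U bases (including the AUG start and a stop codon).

residue 1: M -> AUG (start codon)
residue 2: F codons sorted = UUC,UUU -> pick last = UUU
residue 3: M -> AUG (only codon)
residue 4: S codons sorted = AGC,AGU,UCA,UCC,UCG,UCU -> pick last = UCU
terminator: stop codons sorted = UAA,UAG,UGA -> pick last = UGA

Answer: mRNA: AUGUUUAUGUCUUGA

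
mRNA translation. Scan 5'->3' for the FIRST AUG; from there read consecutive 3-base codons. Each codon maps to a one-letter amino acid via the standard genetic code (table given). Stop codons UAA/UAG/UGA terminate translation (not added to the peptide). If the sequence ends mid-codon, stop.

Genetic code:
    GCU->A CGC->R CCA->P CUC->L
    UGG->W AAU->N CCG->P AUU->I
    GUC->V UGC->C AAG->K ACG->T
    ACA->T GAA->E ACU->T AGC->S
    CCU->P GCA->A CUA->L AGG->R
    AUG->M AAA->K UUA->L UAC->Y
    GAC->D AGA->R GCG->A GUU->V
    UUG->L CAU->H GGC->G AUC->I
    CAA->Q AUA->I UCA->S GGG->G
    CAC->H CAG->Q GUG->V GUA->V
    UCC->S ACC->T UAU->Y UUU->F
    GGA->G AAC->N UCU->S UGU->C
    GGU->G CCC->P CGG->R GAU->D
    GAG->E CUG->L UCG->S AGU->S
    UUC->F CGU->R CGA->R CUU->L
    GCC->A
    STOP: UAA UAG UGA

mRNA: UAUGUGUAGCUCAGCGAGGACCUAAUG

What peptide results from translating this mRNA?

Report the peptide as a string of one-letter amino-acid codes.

start AUG at pos 1
pos 1: AUG -> M; peptide=M
pos 4: UGU -> C; peptide=MC
pos 7: AGC -> S; peptide=MCS
pos 10: UCA -> S; peptide=MCSS
pos 13: GCG -> A; peptide=MCSSA
pos 16: AGG -> R; peptide=MCSSAR
pos 19: ACC -> T; peptide=MCSSART
pos 22: UAA -> STOP

Answer: MCSSART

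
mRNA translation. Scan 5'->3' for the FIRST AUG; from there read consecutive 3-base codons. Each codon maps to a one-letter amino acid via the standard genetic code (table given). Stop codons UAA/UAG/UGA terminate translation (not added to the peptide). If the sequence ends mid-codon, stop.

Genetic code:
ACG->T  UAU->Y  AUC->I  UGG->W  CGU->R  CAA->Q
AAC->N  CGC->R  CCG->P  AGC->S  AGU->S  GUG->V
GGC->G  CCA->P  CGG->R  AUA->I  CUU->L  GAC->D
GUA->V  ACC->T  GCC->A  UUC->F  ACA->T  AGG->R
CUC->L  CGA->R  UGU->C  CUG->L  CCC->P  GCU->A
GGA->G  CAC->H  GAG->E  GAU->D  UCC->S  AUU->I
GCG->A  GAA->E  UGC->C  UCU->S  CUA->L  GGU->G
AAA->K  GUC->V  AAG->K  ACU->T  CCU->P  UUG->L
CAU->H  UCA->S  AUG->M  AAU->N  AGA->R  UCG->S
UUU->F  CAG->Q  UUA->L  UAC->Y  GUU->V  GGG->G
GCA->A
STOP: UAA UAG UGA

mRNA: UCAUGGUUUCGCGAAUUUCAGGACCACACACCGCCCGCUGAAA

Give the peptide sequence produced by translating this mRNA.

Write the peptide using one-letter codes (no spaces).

start AUG at pos 2
pos 2: AUG -> M; peptide=M
pos 5: GUU -> V; peptide=MV
pos 8: UCG -> S; peptide=MVS
pos 11: CGA -> R; peptide=MVSR
pos 14: AUU -> I; peptide=MVSRI
pos 17: UCA -> S; peptide=MVSRIS
pos 20: GGA -> G; peptide=MVSRISG
pos 23: CCA -> P; peptide=MVSRISGP
pos 26: CAC -> H; peptide=MVSRISGPH
pos 29: ACC -> T; peptide=MVSRISGPHT
pos 32: GCC -> A; peptide=MVSRISGPHTA
pos 35: CGC -> R; peptide=MVSRISGPHTAR
pos 38: UGA -> STOP

Answer: MVSRISGPHTAR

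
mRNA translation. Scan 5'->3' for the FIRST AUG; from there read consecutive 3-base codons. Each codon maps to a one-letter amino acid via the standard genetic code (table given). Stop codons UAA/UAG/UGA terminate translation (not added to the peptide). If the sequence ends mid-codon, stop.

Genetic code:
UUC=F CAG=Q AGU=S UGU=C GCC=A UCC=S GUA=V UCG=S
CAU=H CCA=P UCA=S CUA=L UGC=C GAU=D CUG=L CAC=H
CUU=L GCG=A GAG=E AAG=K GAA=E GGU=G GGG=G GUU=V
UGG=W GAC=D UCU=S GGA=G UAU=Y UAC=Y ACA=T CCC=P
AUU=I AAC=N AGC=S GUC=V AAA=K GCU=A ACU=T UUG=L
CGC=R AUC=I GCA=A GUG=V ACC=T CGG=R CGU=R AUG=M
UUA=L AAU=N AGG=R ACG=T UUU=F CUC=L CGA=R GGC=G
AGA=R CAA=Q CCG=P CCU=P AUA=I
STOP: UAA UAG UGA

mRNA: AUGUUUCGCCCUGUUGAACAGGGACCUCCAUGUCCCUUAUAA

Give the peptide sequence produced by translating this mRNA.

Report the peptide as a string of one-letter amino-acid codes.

Answer: MFRPVEQGPPCPL

Derivation:
start AUG at pos 0
pos 0: AUG -> M; peptide=M
pos 3: UUU -> F; peptide=MF
pos 6: CGC -> R; peptide=MFR
pos 9: CCU -> P; peptide=MFRP
pos 12: GUU -> V; peptide=MFRPV
pos 15: GAA -> E; peptide=MFRPVE
pos 18: CAG -> Q; peptide=MFRPVEQ
pos 21: GGA -> G; peptide=MFRPVEQG
pos 24: CCU -> P; peptide=MFRPVEQGP
pos 27: CCA -> P; peptide=MFRPVEQGPP
pos 30: UGU -> C; peptide=MFRPVEQGPPC
pos 33: CCC -> P; peptide=MFRPVEQGPPCP
pos 36: UUA -> L; peptide=MFRPVEQGPPCPL
pos 39: UAA -> STOP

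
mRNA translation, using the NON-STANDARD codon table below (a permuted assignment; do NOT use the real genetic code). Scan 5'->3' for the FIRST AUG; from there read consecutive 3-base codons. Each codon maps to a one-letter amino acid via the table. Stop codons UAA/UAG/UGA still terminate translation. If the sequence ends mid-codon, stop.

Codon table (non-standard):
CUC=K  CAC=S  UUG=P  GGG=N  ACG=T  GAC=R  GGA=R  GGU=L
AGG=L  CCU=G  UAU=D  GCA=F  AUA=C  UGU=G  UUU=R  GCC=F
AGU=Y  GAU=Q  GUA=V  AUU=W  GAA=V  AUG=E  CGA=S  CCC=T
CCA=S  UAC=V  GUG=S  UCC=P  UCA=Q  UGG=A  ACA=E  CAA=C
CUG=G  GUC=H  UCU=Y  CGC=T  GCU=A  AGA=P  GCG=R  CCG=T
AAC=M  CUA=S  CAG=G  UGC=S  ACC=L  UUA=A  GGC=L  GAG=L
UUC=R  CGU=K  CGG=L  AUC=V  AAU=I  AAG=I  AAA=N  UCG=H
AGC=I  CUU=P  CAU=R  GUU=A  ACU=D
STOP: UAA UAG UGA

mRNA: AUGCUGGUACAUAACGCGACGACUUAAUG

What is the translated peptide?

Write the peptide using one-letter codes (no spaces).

start AUG at pos 0
pos 0: AUG -> E; peptide=E
pos 3: CUG -> G; peptide=EG
pos 6: GUA -> V; peptide=EGV
pos 9: CAU -> R; peptide=EGVR
pos 12: AAC -> M; peptide=EGVRM
pos 15: GCG -> R; peptide=EGVRMR
pos 18: ACG -> T; peptide=EGVRMRT
pos 21: ACU -> D; peptide=EGVRMRTD
pos 24: UAA -> STOP

Answer: EGVRMRTD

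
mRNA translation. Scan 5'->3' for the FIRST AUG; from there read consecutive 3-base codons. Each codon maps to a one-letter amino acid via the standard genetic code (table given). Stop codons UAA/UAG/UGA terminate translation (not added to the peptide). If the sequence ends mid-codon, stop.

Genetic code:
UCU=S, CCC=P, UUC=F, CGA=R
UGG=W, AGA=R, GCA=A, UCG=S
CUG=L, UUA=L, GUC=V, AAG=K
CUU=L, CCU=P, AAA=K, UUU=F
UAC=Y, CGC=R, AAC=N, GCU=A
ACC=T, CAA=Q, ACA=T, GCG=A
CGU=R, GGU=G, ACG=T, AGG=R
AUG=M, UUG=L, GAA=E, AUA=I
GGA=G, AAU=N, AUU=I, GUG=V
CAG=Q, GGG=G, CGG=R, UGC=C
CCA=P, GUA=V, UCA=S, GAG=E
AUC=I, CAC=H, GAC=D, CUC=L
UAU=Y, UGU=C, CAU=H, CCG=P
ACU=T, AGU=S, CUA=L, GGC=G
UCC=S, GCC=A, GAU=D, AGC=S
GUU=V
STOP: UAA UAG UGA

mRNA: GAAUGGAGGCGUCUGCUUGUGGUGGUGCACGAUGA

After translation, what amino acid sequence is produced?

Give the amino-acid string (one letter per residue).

Answer: MEASACGGAR

Derivation:
start AUG at pos 2
pos 2: AUG -> M; peptide=M
pos 5: GAG -> E; peptide=ME
pos 8: GCG -> A; peptide=MEA
pos 11: UCU -> S; peptide=MEAS
pos 14: GCU -> A; peptide=MEASA
pos 17: UGU -> C; peptide=MEASAC
pos 20: GGU -> G; peptide=MEASACG
pos 23: GGU -> G; peptide=MEASACGG
pos 26: GCA -> A; peptide=MEASACGGA
pos 29: CGA -> R; peptide=MEASACGGAR
pos 32: UGA -> STOP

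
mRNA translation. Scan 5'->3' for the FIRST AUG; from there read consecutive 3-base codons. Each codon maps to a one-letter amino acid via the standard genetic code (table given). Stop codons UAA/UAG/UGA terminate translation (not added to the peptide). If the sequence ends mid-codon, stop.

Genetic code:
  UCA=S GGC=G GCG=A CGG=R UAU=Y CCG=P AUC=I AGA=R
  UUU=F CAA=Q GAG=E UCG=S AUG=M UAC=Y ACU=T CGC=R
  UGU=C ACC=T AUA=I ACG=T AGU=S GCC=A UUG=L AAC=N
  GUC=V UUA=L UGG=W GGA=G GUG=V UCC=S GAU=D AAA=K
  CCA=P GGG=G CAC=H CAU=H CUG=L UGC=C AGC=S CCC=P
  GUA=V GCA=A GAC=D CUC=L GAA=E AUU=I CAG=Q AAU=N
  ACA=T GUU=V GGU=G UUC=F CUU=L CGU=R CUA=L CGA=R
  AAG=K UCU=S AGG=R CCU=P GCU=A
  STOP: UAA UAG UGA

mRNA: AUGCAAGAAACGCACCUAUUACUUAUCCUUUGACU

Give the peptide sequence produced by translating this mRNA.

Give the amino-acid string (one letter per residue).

start AUG at pos 0
pos 0: AUG -> M; peptide=M
pos 3: CAA -> Q; peptide=MQ
pos 6: GAA -> E; peptide=MQE
pos 9: ACG -> T; peptide=MQET
pos 12: CAC -> H; peptide=MQETH
pos 15: CUA -> L; peptide=MQETHL
pos 18: UUA -> L; peptide=MQETHLL
pos 21: CUU -> L; peptide=MQETHLLL
pos 24: AUC -> I; peptide=MQETHLLLI
pos 27: CUU -> L; peptide=MQETHLLLIL
pos 30: UGA -> STOP

Answer: MQETHLLLIL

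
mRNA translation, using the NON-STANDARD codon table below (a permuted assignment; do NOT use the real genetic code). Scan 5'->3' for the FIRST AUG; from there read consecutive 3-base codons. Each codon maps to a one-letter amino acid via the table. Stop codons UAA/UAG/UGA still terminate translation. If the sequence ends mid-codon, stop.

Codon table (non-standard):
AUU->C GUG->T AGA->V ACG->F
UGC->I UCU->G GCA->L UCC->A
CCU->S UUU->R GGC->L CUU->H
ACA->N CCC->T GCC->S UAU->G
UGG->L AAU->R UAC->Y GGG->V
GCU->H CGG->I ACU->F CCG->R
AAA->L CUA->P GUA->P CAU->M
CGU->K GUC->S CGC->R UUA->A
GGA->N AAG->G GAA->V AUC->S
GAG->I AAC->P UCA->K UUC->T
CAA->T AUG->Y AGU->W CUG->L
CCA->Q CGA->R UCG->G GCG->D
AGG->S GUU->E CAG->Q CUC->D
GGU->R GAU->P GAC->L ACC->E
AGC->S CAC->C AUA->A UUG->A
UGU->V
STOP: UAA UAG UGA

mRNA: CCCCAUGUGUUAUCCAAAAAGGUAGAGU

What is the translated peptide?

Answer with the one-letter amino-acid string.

start AUG at pos 4
pos 4: AUG -> Y; peptide=Y
pos 7: UGU -> V; peptide=YV
pos 10: UAU -> G; peptide=YVG
pos 13: CCA -> Q; peptide=YVGQ
pos 16: AAA -> L; peptide=YVGQL
pos 19: AGG -> S; peptide=YVGQLS
pos 22: UAG -> STOP

Answer: YVGQLS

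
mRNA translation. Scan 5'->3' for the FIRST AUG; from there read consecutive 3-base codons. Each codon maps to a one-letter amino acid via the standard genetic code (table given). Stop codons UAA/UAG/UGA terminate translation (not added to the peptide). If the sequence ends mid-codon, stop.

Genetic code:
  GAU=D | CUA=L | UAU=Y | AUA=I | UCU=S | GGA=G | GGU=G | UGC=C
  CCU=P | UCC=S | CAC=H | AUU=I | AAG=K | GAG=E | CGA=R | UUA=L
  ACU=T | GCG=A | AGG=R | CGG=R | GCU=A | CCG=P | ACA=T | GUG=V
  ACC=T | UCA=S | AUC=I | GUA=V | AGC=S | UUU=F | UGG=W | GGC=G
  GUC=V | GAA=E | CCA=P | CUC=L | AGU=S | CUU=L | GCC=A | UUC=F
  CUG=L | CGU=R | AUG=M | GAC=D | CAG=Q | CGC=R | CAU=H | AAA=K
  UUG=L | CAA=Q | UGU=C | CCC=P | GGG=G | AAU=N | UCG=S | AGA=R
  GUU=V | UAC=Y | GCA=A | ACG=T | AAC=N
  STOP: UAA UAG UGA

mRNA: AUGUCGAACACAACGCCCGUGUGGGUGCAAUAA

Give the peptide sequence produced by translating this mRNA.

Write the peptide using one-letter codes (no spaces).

start AUG at pos 0
pos 0: AUG -> M; peptide=M
pos 3: UCG -> S; peptide=MS
pos 6: AAC -> N; peptide=MSN
pos 9: ACA -> T; peptide=MSNT
pos 12: ACG -> T; peptide=MSNTT
pos 15: CCC -> P; peptide=MSNTTP
pos 18: GUG -> V; peptide=MSNTTPV
pos 21: UGG -> W; peptide=MSNTTPVW
pos 24: GUG -> V; peptide=MSNTTPVWV
pos 27: CAA -> Q; peptide=MSNTTPVWVQ
pos 30: UAA -> STOP

Answer: MSNTTPVWVQ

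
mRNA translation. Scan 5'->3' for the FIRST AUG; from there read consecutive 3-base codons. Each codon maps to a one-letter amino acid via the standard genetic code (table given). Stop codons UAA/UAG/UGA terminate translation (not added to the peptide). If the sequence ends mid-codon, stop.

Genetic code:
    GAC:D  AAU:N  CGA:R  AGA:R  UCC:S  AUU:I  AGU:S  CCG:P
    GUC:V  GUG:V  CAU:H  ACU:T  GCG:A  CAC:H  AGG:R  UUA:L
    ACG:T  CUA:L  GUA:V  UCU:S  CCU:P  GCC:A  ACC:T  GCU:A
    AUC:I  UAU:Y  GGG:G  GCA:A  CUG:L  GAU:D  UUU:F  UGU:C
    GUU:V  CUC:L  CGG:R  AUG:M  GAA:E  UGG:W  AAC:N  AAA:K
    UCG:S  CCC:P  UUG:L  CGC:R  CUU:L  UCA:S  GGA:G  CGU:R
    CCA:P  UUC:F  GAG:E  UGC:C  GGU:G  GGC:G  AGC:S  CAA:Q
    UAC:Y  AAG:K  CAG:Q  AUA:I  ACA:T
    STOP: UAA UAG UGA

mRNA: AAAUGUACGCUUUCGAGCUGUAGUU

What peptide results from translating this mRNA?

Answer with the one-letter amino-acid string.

start AUG at pos 2
pos 2: AUG -> M; peptide=M
pos 5: UAC -> Y; peptide=MY
pos 8: GCU -> A; peptide=MYA
pos 11: UUC -> F; peptide=MYAF
pos 14: GAG -> E; peptide=MYAFE
pos 17: CUG -> L; peptide=MYAFEL
pos 20: UAG -> STOP

Answer: MYAFEL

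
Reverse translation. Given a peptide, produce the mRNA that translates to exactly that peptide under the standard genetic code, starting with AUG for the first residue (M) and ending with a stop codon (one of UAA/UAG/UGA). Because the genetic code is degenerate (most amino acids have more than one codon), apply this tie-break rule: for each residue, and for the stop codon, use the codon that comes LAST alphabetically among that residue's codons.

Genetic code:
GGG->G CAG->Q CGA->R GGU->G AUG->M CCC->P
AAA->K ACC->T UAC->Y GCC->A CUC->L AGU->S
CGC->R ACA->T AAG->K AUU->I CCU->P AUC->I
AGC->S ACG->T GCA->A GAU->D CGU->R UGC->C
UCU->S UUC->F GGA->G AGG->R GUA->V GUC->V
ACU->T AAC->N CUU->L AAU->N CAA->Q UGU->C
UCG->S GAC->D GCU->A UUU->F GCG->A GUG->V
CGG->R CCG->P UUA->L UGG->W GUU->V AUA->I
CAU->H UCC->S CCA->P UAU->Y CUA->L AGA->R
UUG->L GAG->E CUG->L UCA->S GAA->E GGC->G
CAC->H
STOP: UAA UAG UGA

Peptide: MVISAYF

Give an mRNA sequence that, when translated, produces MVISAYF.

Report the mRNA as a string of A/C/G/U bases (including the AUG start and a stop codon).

residue 1: M -> AUG (start codon)
residue 2: V codons sorted = GUA,GUC,GUG,GUU -> pick last = GUU
residue 3: I codons sorted = AUA,AUC,AUU -> pick last = AUU
residue 4: S codons sorted = AGC,AGU,UCA,UCC,UCG,UCU -> pick last = UCU
residue 5: A codons sorted = GCA,GCC,GCG,GCU -> pick last = GCU
residue 6: Y codons sorted = UAC,UAU -> pick last = UAU
residue 7: F codons sorted = UUC,UUU -> pick last = UUU
terminator: stop codons sorted = UAA,UAG,UGA -> pick last = UGA

Answer: mRNA: AUGGUUAUUUCUGCUUAUUUUUGA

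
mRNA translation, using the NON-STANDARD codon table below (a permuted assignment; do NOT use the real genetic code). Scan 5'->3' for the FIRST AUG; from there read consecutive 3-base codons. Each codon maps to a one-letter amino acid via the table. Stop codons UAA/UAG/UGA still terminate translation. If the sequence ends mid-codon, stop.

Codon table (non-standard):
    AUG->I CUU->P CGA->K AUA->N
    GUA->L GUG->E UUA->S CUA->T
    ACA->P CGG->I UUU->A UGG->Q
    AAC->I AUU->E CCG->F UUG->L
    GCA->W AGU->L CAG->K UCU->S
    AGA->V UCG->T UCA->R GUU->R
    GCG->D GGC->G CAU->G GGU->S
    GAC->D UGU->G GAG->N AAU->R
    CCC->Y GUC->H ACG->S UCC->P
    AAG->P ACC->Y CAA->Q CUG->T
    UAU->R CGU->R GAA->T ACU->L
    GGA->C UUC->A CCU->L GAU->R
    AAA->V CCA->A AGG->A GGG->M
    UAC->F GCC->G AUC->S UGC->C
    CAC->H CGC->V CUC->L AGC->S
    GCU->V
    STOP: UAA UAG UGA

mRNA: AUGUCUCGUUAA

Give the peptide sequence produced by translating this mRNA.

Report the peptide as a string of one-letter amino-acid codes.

Answer: ISR

Derivation:
start AUG at pos 0
pos 0: AUG -> I; peptide=I
pos 3: UCU -> S; peptide=IS
pos 6: CGU -> R; peptide=ISR
pos 9: UAA -> STOP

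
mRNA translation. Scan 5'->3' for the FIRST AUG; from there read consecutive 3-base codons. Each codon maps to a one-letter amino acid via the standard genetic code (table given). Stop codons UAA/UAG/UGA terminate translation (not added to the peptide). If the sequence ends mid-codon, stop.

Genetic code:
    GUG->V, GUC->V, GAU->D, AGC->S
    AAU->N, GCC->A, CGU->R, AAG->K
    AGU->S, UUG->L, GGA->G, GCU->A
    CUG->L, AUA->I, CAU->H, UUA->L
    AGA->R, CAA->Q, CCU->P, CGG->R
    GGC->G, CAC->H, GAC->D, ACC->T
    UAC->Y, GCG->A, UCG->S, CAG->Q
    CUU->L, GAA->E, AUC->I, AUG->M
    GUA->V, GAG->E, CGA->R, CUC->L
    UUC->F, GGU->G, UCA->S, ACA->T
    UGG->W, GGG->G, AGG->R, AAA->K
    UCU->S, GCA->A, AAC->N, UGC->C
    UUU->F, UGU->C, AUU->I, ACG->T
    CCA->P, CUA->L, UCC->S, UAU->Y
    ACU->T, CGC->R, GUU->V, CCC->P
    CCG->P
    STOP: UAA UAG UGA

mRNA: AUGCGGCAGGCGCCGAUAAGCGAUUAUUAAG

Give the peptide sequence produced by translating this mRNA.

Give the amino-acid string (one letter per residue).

Answer: MRQAPISDY

Derivation:
start AUG at pos 0
pos 0: AUG -> M; peptide=M
pos 3: CGG -> R; peptide=MR
pos 6: CAG -> Q; peptide=MRQ
pos 9: GCG -> A; peptide=MRQA
pos 12: CCG -> P; peptide=MRQAP
pos 15: AUA -> I; peptide=MRQAPI
pos 18: AGC -> S; peptide=MRQAPIS
pos 21: GAU -> D; peptide=MRQAPISD
pos 24: UAU -> Y; peptide=MRQAPISDY
pos 27: UAA -> STOP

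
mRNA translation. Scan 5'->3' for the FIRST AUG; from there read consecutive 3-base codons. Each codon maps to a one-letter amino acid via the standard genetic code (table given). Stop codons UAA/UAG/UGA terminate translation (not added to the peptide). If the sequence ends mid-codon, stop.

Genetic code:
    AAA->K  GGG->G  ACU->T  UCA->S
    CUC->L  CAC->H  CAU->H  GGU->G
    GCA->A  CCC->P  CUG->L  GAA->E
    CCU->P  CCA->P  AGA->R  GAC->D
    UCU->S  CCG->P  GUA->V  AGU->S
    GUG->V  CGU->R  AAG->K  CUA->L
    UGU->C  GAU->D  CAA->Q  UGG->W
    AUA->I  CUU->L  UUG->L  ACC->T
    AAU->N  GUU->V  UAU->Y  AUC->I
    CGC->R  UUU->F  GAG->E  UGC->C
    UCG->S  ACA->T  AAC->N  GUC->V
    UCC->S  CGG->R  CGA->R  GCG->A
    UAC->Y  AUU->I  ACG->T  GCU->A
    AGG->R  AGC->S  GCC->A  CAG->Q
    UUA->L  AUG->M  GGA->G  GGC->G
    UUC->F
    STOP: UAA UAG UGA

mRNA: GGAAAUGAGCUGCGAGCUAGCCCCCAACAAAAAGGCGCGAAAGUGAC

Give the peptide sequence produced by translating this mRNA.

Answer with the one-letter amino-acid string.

Answer: MSCELAPNKKARK

Derivation:
start AUG at pos 4
pos 4: AUG -> M; peptide=M
pos 7: AGC -> S; peptide=MS
pos 10: UGC -> C; peptide=MSC
pos 13: GAG -> E; peptide=MSCE
pos 16: CUA -> L; peptide=MSCEL
pos 19: GCC -> A; peptide=MSCELA
pos 22: CCC -> P; peptide=MSCELAP
pos 25: AAC -> N; peptide=MSCELAPN
pos 28: AAA -> K; peptide=MSCELAPNK
pos 31: AAG -> K; peptide=MSCELAPNKK
pos 34: GCG -> A; peptide=MSCELAPNKKA
pos 37: CGA -> R; peptide=MSCELAPNKKAR
pos 40: AAG -> K; peptide=MSCELAPNKKARK
pos 43: UGA -> STOP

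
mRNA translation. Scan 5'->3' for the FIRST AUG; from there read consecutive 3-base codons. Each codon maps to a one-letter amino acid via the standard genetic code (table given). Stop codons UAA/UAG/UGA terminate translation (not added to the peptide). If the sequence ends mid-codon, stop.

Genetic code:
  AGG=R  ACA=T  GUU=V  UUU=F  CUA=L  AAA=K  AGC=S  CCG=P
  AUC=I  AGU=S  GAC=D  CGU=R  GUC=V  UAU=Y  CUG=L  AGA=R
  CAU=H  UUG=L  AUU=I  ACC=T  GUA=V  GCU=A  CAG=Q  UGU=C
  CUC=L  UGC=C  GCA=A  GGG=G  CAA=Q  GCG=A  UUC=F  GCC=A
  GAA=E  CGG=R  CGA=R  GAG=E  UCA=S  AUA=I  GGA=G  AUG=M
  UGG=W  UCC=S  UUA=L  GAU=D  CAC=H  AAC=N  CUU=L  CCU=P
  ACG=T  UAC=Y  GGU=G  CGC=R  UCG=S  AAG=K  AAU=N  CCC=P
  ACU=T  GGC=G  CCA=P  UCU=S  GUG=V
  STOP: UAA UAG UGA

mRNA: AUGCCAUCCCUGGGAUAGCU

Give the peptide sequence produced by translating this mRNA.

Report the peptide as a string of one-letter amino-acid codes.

start AUG at pos 0
pos 0: AUG -> M; peptide=M
pos 3: CCA -> P; peptide=MP
pos 6: UCC -> S; peptide=MPS
pos 9: CUG -> L; peptide=MPSL
pos 12: GGA -> G; peptide=MPSLG
pos 15: UAG -> STOP

Answer: MPSLG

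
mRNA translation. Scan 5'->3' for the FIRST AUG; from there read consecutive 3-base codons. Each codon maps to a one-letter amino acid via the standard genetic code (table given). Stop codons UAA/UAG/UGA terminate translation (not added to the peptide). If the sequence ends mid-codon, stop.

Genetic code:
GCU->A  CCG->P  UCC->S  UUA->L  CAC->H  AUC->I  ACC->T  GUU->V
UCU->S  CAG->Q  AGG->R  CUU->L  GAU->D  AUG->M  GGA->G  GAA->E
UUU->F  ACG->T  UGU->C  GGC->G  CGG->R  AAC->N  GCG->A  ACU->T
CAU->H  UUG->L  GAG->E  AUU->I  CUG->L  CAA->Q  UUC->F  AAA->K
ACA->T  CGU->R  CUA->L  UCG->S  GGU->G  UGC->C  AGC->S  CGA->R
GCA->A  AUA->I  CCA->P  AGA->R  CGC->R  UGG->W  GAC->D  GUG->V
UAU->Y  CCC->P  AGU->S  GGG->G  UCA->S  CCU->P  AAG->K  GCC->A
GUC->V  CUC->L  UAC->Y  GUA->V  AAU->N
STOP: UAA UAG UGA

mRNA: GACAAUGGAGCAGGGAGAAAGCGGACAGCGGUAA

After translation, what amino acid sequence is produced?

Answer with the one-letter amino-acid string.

start AUG at pos 4
pos 4: AUG -> M; peptide=M
pos 7: GAG -> E; peptide=ME
pos 10: CAG -> Q; peptide=MEQ
pos 13: GGA -> G; peptide=MEQG
pos 16: GAA -> E; peptide=MEQGE
pos 19: AGC -> S; peptide=MEQGES
pos 22: GGA -> G; peptide=MEQGESG
pos 25: CAG -> Q; peptide=MEQGESGQ
pos 28: CGG -> R; peptide=MEQGESGQR
pos 31: UAA -> STOP

Answer: MEQGESGQR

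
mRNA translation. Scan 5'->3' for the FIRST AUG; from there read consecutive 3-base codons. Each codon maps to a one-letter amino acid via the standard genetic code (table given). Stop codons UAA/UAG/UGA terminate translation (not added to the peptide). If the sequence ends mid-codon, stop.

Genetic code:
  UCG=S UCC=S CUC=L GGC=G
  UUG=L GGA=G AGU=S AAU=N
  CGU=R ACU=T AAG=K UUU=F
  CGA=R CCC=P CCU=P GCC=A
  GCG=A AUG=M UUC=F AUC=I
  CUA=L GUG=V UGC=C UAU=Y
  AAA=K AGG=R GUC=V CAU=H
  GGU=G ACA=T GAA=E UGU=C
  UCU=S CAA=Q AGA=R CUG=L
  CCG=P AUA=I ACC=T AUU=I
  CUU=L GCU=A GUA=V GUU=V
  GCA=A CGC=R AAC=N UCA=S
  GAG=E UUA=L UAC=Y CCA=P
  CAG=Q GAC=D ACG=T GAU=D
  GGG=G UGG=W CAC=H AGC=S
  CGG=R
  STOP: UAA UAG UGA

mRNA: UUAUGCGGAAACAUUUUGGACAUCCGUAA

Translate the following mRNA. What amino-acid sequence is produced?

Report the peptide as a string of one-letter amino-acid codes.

start AUG at pos 2
pos 2: AUG -> M; peptide=M
pos 5: CGG -> R; peptide=MR
pos 8: AAA -> K; peptide=MRK
pos 11: CAU -> H; peptide=MRKH
pos 14: UUU -> F; peptide=MRKHF
pos 17: GGA -> G; peptide=MRKHFG
pos 20: CAU -> H; peptide=MRKHFGH
pos 23: CCG -> P; peptide=MRKHFGHP
pos 26: UAA -> STOP

Answer: MRKHFGHP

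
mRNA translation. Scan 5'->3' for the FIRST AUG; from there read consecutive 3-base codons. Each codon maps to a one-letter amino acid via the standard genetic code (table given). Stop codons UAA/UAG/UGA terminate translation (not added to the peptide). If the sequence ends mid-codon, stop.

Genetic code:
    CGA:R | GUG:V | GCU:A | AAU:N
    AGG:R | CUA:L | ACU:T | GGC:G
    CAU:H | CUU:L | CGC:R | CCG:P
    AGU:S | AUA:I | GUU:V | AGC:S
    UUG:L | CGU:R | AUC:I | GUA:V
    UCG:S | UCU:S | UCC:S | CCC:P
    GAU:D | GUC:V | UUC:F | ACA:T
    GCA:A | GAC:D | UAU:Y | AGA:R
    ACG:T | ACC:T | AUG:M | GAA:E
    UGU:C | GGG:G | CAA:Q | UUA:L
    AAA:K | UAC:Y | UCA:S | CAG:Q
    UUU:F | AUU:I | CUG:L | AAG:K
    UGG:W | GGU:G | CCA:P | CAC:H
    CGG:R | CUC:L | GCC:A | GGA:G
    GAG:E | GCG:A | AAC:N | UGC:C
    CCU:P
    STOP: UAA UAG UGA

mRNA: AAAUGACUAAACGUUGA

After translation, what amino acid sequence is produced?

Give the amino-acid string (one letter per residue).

Answer: MTKR

Derivation:
start AUG at pos 2
pos 2: AUG -> M; peptide=M
pos 5: ACU -> T; peptide=MT
pos 8: AAA -> K; peptide=MTK
pos 11: CGU -> R; peptide=MTKR
pos 14: UGA -> STOP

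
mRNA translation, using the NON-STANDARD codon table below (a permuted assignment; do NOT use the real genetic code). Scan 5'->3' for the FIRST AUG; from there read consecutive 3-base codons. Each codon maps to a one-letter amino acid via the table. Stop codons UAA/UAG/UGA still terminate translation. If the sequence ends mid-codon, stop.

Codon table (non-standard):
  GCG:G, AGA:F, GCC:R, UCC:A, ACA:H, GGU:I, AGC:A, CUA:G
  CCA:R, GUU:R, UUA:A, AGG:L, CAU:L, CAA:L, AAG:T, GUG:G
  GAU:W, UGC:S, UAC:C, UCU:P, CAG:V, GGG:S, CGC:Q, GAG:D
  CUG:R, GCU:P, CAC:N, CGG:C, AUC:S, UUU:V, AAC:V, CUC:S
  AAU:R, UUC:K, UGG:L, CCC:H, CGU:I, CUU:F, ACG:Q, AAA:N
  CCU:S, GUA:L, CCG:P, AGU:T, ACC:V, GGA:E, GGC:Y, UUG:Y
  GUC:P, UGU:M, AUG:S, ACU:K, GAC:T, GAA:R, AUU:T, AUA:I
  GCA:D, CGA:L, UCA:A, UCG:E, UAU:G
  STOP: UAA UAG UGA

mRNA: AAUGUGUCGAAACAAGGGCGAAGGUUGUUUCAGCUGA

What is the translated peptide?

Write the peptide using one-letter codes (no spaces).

Answer: SMLVTYRIMKA

Derivation:
start AUG at pos 1
pos 1: AUG -> S; peptide=S
pos 4: UGU -> M; peptide=SM
pos 7: CGA -> L; peptide=SML
pos 10: AAC -> V; peptide=SMLV
pos 13: AAG -> T; peptide=SMLVT
pos 16: GGC -> Y; peptide=SMLVTY
pos 19: GAA -> R; peptide=SMLVTYR
pos 22: GGU -> I; peptide=SMLVTYRI
pos 25: UGU -> M; peptide=SMLVTYRIM
pos 28: UUC -> K; peptide=SMLVTYRIMK
pos 31: AGC -> A; peptide=SMLVTYRIMKA
pos 34: UGA -> STOP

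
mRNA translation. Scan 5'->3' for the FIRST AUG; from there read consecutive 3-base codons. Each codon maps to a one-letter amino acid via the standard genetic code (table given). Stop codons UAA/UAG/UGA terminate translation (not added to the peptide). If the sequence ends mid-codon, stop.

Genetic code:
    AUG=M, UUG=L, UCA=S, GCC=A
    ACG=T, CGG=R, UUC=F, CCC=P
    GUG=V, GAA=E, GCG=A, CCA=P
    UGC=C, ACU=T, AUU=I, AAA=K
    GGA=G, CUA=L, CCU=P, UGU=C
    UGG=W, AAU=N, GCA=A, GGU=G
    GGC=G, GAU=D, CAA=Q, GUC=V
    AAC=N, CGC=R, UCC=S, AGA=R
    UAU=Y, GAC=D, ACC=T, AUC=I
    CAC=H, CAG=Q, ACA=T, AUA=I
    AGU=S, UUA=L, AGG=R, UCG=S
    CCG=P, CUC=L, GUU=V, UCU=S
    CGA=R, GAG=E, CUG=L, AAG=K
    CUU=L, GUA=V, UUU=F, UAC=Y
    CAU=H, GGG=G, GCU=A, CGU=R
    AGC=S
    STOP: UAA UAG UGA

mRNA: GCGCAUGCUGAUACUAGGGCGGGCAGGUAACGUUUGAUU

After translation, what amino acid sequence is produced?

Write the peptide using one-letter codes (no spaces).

Answer: MLILGRAGNV

Derivation:
start AUG at pos 4
pos 4: AUG -> M; peptide=M
pos 7: CUG -> L; peptide=ML
pos 10: AUA -> I; peptide=MLI
pos 13: CUA -> L; peptide=MLIL
pos 16: GGG -> G; peptide=MLILG
pos 19: CGG -> R; peptide=MLILGR
pos 22: GCA -> A; peptide=MLILGRA
pos 25: GGU -> G; peptide=MLILGRAG
pos 28: AAC -> N; peptide=MLILGRAGN
pos 31: GUU -> V; peptide=MLILGRAGNV
pos 34: UGA -> STOP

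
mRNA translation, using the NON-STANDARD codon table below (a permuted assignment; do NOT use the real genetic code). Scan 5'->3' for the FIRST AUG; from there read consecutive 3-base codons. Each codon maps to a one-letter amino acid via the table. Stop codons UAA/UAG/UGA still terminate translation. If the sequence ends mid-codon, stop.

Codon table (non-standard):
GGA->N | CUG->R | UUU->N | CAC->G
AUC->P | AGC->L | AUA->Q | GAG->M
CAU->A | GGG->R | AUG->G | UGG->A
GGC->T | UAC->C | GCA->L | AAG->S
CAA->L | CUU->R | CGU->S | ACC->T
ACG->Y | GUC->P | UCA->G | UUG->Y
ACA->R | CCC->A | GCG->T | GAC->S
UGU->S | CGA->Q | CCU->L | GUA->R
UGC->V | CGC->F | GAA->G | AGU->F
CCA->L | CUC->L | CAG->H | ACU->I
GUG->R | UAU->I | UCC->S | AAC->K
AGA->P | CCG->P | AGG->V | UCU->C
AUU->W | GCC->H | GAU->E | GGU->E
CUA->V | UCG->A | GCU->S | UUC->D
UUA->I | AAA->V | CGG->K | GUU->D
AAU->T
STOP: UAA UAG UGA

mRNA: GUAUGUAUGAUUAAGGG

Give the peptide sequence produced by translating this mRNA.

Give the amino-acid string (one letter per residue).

start AUG at pos 2
pos 2: AUG -> G; peptide=G
pos 5: UAU -> I; peptide=GI
pos 8: GAU -> E; peptide=GIE
pos 11: UAA -> STOP

Answer: GIE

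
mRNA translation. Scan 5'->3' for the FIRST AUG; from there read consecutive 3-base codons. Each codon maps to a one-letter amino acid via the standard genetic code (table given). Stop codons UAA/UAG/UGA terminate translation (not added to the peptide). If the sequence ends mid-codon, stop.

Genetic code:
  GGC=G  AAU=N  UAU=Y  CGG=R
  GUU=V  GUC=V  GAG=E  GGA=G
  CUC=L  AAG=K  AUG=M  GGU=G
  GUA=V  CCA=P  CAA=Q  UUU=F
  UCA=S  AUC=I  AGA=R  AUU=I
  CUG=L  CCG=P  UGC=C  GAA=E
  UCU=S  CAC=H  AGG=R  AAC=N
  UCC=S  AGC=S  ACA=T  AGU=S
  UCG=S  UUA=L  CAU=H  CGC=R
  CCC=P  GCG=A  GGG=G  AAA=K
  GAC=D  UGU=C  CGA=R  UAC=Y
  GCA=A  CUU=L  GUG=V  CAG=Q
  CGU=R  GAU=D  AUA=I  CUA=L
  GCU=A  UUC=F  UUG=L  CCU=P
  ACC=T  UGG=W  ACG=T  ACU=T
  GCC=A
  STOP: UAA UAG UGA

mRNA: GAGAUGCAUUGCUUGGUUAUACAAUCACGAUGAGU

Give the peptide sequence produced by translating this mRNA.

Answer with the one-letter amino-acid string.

start AUG at pos 3
pos 3: AUG -> M; peptide=M
pos 6: CAU -> H; peptide=MH
pos 9: UGC -> C; peptide=MHC
pos 12: UUG -> L; peptide=MHCL
pos 15: GUU -> V; peptide=MHCLV
pos 18: AUA -> I; peptide=MHCLVI
pos 21: CAA -> Q; peptide=MHCLVIQ
pos 24: UCA -> S; peptide=MHCLVIQS
pos 27: CGA -> R; peptide=MHCLVIQSR
pos 30: UGA -> STOP

Answer: MHCLVIQSR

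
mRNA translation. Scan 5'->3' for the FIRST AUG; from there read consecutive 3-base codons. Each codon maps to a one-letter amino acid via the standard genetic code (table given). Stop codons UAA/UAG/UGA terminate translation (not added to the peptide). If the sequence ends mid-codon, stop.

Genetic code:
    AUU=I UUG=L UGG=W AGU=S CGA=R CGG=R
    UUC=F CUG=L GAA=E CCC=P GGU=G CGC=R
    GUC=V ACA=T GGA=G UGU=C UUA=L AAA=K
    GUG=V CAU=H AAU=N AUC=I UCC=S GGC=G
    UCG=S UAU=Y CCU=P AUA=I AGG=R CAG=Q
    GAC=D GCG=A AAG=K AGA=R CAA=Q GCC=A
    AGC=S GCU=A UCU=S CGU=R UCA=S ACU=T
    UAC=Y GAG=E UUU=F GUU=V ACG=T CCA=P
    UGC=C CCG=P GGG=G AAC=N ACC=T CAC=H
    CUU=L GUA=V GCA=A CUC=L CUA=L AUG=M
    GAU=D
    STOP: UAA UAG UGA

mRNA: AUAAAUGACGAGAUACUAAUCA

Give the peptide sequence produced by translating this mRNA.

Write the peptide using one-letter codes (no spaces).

start AUG at pos 4
pos 4: AUG -> M; peptide=M
pos 7: ACG -> T; peptide=MT
pos 10: AGA -> R; peptide=MTR
pos 13: UAC -> Y; peptide=MTRY
pos 16: UAA -> STOP

Answer: MTRY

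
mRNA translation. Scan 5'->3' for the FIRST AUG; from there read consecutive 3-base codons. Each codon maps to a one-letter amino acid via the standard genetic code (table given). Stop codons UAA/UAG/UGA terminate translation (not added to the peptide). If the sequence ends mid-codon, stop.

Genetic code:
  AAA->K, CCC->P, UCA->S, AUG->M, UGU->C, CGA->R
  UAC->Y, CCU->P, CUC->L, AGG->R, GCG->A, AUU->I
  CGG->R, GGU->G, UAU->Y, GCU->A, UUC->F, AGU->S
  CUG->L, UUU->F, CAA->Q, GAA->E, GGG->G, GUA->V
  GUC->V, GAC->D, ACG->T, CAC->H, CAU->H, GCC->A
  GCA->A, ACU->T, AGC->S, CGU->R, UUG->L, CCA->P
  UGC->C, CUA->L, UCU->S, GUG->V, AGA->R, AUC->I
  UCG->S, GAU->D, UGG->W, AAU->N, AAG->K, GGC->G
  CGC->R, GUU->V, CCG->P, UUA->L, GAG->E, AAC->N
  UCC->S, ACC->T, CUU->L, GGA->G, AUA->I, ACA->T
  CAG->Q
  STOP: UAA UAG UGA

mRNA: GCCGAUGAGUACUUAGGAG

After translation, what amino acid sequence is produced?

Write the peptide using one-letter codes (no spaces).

Answer: MST

Derivation:
start AUG at pos 4
pos 4: AUG -> M; peptide=M
pos 7: AGU -> S; peptide=MS
pos 10: ACU -> T; peptide=MST
pos 13: UAG -> STOP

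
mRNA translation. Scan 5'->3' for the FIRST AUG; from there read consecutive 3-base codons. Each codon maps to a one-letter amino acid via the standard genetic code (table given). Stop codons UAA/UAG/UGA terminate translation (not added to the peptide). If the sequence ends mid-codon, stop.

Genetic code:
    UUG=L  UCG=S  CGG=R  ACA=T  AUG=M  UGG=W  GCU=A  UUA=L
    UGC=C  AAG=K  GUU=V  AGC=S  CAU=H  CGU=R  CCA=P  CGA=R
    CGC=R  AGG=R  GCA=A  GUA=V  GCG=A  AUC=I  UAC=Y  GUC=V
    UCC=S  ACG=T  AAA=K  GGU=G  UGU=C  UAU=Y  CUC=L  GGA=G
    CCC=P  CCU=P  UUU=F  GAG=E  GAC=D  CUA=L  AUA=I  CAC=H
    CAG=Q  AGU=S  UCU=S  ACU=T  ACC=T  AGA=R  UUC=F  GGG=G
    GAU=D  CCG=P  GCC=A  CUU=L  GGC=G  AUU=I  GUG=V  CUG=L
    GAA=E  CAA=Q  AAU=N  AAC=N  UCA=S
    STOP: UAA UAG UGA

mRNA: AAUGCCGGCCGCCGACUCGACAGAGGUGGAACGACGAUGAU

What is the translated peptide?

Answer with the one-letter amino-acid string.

Answer: MPAADSTEVERR

Derivation:
start AUG at pos 1
pos 1: AUG -> M; peptide=M
pos 4: CCG -> P; peptide=MP
pos 7: GCC -> A; peptide=MPA
pos 10: GCC -> A; peptide=MPAA
pos 13: GAC -> D; peptide=MPAAD
pos 16: UCG -> S; peptide=MPAADS
pos 19: ACA -> T; peptide=MPAADST
pos 22: GAG -> E; peptide=MPAADSTE
pos 25: GUG -> V; peptide=MPAADSTEV
pos 28: GAA -> E; peptide=MPAADSTEVE
pos 31: CGA -> R; peptide=MPAADSTEVER
pos 34: CGA -> R; peptide=MPAADSTEVERR
pos 37: UGA -> STOP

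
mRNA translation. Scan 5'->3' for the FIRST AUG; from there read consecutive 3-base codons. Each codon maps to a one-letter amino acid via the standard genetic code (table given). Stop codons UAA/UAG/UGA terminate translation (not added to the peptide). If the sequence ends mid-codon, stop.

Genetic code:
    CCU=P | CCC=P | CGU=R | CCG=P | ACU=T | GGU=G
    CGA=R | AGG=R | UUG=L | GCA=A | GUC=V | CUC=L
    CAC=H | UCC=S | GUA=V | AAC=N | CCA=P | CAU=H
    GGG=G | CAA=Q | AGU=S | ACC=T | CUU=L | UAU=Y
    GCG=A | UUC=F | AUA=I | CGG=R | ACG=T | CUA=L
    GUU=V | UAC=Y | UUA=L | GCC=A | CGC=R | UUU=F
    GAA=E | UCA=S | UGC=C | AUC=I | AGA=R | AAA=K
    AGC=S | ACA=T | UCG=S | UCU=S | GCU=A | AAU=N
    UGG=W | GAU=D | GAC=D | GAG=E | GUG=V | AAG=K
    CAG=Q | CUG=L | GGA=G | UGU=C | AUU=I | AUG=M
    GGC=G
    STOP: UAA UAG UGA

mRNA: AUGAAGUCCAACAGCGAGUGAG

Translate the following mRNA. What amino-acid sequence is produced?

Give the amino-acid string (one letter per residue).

start AUG at pos 0
pos 0: AUG -> M; peptide=M
pos 3: AAG -> K; peptide=MK
pos 6: UCC -> S; peptide=MKS
pos 9: AAC -> N; peptide=MKSN
pos 12: AGC -> S; peptide=MKSNS
pos 15: GAG -> E; peptide=MKSNSE
pos 18: UGA -> STOP

Answer: MKSNSE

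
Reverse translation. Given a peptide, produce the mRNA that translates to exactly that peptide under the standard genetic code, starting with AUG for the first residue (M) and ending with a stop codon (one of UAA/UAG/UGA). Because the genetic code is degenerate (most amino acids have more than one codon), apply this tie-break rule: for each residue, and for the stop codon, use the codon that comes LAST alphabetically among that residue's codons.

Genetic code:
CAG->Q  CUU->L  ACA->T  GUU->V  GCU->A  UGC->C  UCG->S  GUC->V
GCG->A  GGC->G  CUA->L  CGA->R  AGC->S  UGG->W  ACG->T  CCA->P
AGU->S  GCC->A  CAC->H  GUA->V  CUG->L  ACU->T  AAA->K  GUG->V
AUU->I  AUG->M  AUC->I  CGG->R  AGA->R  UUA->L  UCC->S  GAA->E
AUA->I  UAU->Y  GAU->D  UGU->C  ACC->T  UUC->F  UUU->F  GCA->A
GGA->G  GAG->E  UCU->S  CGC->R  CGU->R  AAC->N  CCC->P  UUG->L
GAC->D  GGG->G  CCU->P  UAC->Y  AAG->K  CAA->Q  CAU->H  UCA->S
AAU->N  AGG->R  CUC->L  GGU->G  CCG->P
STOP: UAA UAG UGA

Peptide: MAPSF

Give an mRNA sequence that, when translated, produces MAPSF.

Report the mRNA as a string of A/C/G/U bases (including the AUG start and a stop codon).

Answer: mRNA: AUGGCUCCUUCUUUUUGA

Derivation:
residue 1: M -> AUG (start codon)
residue 2: A codons sorted = GCA,GCC,GCG,GCU -> pick last = GCU
residue 3: P codons sorted = CCA,CCC,CCG,CCU -> pick last = CCU
residue 4: S codons sorted = AGC,AGU,UCA,UCC,UCG,UCU -> pick last = UCU
residue 5: F codons sorted = UUC,UUU -> pick last = UUU
terminator: stop codons sorted = UAA,UAG,UGA -> pick last = UGA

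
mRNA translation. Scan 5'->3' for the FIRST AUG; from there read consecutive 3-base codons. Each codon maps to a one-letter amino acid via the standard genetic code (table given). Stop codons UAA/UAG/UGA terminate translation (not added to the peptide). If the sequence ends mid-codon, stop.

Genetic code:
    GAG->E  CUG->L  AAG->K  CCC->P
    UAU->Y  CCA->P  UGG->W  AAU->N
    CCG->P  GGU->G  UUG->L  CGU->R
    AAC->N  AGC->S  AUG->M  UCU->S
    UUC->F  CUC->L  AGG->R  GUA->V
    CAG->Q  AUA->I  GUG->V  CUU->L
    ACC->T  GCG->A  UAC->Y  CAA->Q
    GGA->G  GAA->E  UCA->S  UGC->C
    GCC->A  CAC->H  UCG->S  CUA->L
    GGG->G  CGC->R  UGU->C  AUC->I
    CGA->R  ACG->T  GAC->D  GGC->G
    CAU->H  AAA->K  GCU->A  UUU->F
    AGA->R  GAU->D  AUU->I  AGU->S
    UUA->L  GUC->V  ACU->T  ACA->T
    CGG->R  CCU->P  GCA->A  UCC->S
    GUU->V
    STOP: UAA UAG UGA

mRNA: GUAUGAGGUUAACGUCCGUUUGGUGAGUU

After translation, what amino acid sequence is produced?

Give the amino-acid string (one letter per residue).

Answer: MRLTSVW

Derivation:
start AUG at pos 2
pos 2: AUG -> M; peptide=M
pos 5: AGG -> R; peptide=MR
pos 8: UUA -> L; peptide=MRL
pos 11: ACG -> T; peptide=MRLT
pos 14: UCC -> S; peptide=MRLTS
pos 17: GUU -> V; peptide=MRLTSV
pos 20: UGG -> W; peptide=MRLTSVW
pos 23: UGA -> STOP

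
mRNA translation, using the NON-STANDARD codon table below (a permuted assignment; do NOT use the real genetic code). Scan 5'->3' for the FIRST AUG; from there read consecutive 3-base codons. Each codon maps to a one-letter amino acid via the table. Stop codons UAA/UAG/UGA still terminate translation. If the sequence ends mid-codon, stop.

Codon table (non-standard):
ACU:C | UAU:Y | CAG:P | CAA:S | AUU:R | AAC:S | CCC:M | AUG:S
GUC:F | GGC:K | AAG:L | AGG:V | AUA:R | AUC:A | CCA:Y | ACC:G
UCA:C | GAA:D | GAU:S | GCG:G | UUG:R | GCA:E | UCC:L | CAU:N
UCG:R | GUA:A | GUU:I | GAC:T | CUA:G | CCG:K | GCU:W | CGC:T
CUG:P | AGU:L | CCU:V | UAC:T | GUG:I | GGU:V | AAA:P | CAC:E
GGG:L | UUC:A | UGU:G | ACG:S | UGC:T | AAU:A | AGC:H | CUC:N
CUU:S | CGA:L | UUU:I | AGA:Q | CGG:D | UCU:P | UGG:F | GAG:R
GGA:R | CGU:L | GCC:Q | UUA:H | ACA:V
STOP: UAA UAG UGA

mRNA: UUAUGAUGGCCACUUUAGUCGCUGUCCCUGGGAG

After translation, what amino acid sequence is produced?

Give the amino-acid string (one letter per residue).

Answer: SSQCHFWFVL

Derivation:
start AUG at pos 2
pos 2: AUG -> S; peptide=S
pos 5: AUG -> S; peptide=SS
pos 8: GCC -> Q; peptide=SSQ
pos 11: ACU -> C; peptide=SSQC
pos 14: UUA -> H; peptide=SSQCH
pos 17: GUC -> F; peptide=SSQCHF
pos 20: GCU -> W; peptide=SSQCHFW
pos 23: GUC -> F; peptide=SSQCHFWF
pos 26: CCU -> V; peptide=SSQCHFWFV
pos 29: GGG -> L; peptide=SSQCHFWFVL
pos 32: only 2 nt remain (<3), stop (end of mRNA)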